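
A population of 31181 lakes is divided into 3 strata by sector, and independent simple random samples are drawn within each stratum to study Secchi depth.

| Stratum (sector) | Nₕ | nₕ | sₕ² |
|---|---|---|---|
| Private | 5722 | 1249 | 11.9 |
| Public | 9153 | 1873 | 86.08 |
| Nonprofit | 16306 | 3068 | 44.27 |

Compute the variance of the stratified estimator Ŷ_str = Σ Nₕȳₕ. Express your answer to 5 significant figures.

6.4210 × 10^6

Var(Ŷ_str) = Σₕ Nₕ²(1 − fₕ)sₕ²/nₕ.
Private: 5722²·(1 − 1249/5722)·11.9/1249 = 243854.78.
Public: 9153²·(1 − 1873/9153)·86.08/1873 = 3.0623817 × 10^6.
Nonprofit: 16306²·(1 − 3068/16306)·44.27/3068 = 3.1147556 × 10^6.
Sum = 6.4209921 × 10^6.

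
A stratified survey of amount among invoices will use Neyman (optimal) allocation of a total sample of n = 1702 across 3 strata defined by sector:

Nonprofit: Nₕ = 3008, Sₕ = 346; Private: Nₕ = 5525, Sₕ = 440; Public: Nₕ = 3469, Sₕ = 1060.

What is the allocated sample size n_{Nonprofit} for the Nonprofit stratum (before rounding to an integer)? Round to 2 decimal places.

Neyman allocation: nₕ = n·NₕSₕ / Σⱼ NⱼSⱼ.
Σ NⱼSⱼ = 3008·346 + 5525·440 + 3469·1060 = 7.148908 × 10^6.
n_{Nonprofit} = 1702·3008·346 / (7.148908 × 10^6) = 247.78.

247.78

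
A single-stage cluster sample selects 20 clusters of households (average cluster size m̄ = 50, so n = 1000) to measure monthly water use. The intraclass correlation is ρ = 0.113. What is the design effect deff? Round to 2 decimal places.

6.54

deff = 1 + (50 − 1)·0.113 = 1 + 5.537 = 6.537.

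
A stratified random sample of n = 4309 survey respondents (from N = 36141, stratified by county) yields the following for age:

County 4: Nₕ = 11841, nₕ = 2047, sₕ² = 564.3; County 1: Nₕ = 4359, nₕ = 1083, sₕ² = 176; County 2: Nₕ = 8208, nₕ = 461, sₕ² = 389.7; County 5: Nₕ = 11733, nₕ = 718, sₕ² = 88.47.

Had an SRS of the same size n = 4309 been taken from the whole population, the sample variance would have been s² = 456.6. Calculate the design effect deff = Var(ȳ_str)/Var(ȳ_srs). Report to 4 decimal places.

Var(ȳ_str) = Σ Wₕ²(1−fₕ)sₕ²/nₕ with Wₕ = Nₕ/36141:
  County 4: (11841/36141)²·(1−2047/11841)·564.3/2047 = 0.024475995
  County 1: (4359/36141)²·(1−1083/4359)·176/1083 = 0.0017767022
  County 2: (8208/36141)²·(1−461/8208)·389.7/461 = 0.041152863
  County 5: (11733/36141)²·(1−718/11733)·88.47/718 = 0.012191716
  → Var(ȳ_str) = 0.079597276.
Var(ȳ_srs) = (1 − 4309/36141)·456.6/4309 = 0.09333041.
deff = 0.079597276 / 0.09333041 = 0.8529.

0.8529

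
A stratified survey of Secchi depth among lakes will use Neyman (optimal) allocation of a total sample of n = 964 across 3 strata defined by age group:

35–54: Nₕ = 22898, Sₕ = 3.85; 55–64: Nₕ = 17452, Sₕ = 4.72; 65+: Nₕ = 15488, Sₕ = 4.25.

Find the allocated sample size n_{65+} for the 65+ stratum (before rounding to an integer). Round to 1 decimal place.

Neyman allocation: nₕ = n·NₕSₕ / Σⱼ NⱼSⱼ.
Σ NⱼSⱼ = 22898·3.85 + 17452·4.72 + 15488·4.25 = 236354.74.
n_{65+} = 964·15488·4.25 / 236354.74 = 268.5.

268.5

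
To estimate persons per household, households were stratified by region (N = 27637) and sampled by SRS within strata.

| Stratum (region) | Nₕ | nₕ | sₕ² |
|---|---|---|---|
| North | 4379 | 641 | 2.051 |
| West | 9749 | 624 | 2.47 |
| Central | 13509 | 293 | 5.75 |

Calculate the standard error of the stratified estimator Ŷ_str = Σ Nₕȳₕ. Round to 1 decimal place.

Var(Ŷ_str) = Σₕ Nₕ²(1 − fₕ)sₕ²/nₕ.
North: 4379²·(1 − 641/4379)·2.051/641 = 52374.739.
West: 9749²·(1 − 624/9749)·2.47/624 = 352131.85.
Central: 13509²·(1 − 293/13509)·5.75/293 = 3.5036721 × 10^6.
Sum = 3.9081787 × 10^6.
SE = √(3.9081787 × 10^6) = 1976.9.

1976.9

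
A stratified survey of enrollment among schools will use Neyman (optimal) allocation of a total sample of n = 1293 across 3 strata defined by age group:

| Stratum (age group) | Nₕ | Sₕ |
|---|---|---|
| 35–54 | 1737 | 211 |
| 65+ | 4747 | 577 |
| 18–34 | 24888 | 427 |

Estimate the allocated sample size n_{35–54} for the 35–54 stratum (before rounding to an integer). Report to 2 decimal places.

Neyman allocation: nₕ = n·NₕSₕ / Σⱼ NⱼSⱼ.
Σ NⱼSⱼ = 1737·211 + 4747·577 + 24888·427 = 1.3732702 × 10^7.
n_{35–54} = 1293·1737·211 / (1.3732702 × 10^7) = 34.51.

34.51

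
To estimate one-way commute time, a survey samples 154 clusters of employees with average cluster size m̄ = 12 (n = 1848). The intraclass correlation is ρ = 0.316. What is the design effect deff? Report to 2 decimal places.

deff = 1 + (12 − 1)·0.316 = 1 + 3.476 = 4.476.

4.48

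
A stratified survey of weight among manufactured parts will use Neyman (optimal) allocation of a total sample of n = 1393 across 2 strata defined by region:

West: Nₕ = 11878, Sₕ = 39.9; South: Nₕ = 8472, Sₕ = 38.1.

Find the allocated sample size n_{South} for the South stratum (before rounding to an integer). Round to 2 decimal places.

Neyman allocation: nₕ = n·NₕSₕ / Σⱼ NⱼSⱼ.
Σ NⱼSⱼ = 11878·39.9 + 8472·38.1 = 796715.4.
n_{South} = 1393·8472·38.1 / 796715.4 = 564.36.

564.36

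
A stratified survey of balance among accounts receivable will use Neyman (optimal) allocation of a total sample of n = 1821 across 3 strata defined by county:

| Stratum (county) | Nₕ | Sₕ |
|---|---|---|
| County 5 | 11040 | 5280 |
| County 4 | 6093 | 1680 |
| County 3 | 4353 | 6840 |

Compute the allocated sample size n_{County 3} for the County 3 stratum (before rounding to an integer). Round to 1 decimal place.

551.6

Neyman allocation: nₕ = n·NₕSₕ / Σⱼ NⱼSⱼ.
Σ NⱼSⱼ = 11040·5280 + 6093·1680 + 4353·6840 = 9.830196 × 10^7.
n_{County 3} = 1821·4353·6840 / (9.830196 × 10^7) = 551.6.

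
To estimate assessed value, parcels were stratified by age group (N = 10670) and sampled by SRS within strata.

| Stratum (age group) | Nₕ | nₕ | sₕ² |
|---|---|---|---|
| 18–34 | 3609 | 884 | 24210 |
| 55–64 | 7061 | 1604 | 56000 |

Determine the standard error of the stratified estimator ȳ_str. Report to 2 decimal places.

3.77

Var(ȳ_str) = Σₕ Wₕ²(1 − fₕ)sₕ²/nₕ with Wₕ = Nₕ/N, N = 10670.
18–34: Wₕ = 0.33823805; term = 0.33823805²·(1 − 0.24494320)·24210/884 = 2.3657403.
55–64: Wₕ = 0.66176195; term = 0.66176195²·(1 − 0.22716329)·56000/1604 = 11.816123.
Sum = 14.181863.
SE = √(14.181863) = 3.77.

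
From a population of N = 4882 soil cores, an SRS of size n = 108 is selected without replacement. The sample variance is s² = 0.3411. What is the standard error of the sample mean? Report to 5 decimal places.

0.05557

Under SRS without replacement, Var(ȳ) = (1 − f)·s²/n with f = n/N = 108/4882 = 0.02212208.
Var(ȳ) = (1 − 0.02212208)·0.3411/108 = 0.97787792·0.0031583333 = 0.0030884644.
SE(ȳ) = √(0.0030884644) = 0.05557.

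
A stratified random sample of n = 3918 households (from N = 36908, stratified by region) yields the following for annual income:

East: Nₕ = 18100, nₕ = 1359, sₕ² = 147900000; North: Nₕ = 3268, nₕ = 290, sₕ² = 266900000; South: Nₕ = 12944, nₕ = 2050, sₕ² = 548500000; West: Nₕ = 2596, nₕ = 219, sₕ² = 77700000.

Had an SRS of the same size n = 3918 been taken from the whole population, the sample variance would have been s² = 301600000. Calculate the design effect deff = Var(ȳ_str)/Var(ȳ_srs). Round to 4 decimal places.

Var(ȳ_str) = Σ Wₕ²(1−fₕ)sₕ²/nₕ with Wₕ = Nₕ/36908:
  East: (18100/36908)²·(1−1359/18100)·147900000/1359 = 24208.488
  North: (3268/36908)²·(1−290/3268)·266900000/290 = 6575.3109
  South: (12944/36908)²·(1−2050/12944)·548500000/2050 = 27697.312
  West: (2596/36908)²·(1−219/2596)·77700000/219 = 1607.1994
  → Var(ȳ_str) = 60088.31.
Var(ȳ_srs) = (1 − 3918/36908)·301600000/3918 = 68806.38.
deff = 60088.31 / 68806.38 = 0.8733.

0.8733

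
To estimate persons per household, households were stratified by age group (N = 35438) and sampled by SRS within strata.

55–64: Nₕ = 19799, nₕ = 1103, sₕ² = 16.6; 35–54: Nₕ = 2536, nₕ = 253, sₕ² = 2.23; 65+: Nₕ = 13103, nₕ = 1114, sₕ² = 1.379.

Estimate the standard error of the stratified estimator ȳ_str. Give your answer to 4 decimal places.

Var(ȳ_str) = Σₕ Wₕ²(1 − fₕ)sₕ²/nₕ with Wₕ = Nₕ/N, N = 35438.
55–64: Wₕ = 0.55869406; term = 0.55869406²·(1 − 0.05570988)·16.6/1103 = 0.0044359447.
35–54: Wₕ = 0.07156160; term = 0.07156160²·(1 − 0.09976341)·2.23/253 = 4.0635078 × 10^-5.
65+: Wₕ = 0.36974434; term = 0.36974434²·(1 − 0.08501870)·1.379/1114 = 1.54844 × 10^-4.
Sum = 0.0046314238.
SE = √(0.0046314238) = 0.0681.

0.0681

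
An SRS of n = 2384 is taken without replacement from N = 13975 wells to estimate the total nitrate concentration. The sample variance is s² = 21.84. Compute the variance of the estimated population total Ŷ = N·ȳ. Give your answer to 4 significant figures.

Var(Ŷ) = N²·Var(ȳ) = N²·(1 − n/N)·s²/n.
f = 2384/13975 = 0.17059034; Var(ȳ) = 0.82940966·21.84/2384 = 0.0075982831.
Var(Ŷ) = 13975² · 0.0075982831 = 1.4839494 × 10^6.

1.484 × 10^6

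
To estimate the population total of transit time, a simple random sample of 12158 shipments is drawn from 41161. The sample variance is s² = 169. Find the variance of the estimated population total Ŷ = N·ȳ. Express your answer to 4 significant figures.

Var(Ŷ) = N²·Var(ȳ) = N²·(1 − n/N)·s²/n.
f = 12158/41161 = 0.29537669; Var(ȳ) = 0.70462331·169/12158 = 0.0097944842.
Var(Ŷ) = 41161² · 0.0097944842 = 1.6594089 × 10^7.

1.659 × 10^7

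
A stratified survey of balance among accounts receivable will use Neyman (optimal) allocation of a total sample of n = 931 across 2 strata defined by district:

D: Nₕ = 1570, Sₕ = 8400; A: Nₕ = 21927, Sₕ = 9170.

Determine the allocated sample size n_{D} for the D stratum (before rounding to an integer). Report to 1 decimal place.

Neyman allocation: nₕ = n·NₕSₕ / Σⱼ NⱼSⱼ.
Σ NⱼSⱼ = 1570·8400 + 21927·9170 = 2.1425859 × 10^8.
n_{D} = 931·1570·8400 / (2.1425859 × 10^8) = 57.3.

57.3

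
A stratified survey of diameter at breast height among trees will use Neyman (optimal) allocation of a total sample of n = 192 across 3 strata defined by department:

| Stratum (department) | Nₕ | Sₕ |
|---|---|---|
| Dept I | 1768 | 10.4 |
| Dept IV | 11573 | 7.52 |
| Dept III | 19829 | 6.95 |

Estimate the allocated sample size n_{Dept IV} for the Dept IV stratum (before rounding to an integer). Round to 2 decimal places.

Neyman allocation: nₕ = n·NₕSₕ / Σⱼ NⱼSⱼ.
Σ NⱼSⱼ = 1768·10.4 + 11573·7.52 + 19829·6.95 = 243227.71.
n_{Dept IV} = 192·11573·7.52 / 243227.71 = 68.70.

68.70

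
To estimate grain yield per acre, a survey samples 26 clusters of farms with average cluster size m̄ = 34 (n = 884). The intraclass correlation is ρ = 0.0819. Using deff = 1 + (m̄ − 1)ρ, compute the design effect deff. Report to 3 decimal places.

3.703

deff = 1 + (34 − 1)·0.0819 = 1 + 2.7027 = 3.7027.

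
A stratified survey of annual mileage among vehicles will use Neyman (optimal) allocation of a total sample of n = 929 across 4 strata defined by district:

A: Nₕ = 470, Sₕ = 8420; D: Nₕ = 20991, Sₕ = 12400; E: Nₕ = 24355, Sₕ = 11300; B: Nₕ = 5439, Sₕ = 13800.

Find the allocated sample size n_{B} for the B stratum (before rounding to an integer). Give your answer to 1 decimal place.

113.5

Neyman allocation: nₕ = n·NₕSₕ / Σⱼ NⱼSⱼ.
Σ NⱼSⱼ = 470·8420 + 20991·12400 + 24355·11300 + 5439·13800 = 6.145155 × 10^8.
n_{B} = 929·5439·13800 / (6.145155 × 10^8) = 113.5.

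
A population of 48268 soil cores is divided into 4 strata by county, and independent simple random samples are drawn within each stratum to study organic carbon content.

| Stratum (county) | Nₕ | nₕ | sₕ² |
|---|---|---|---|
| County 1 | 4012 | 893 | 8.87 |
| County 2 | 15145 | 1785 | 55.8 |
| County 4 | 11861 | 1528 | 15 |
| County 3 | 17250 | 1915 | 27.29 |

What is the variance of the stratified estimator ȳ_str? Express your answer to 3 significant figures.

0.00490

Var(ȳ_str) = Σₕ Wₕ²(1 − fₕ)sₕ²/nₕ with Wₕ = Nₕ/N, N = 48268.
County 1: Wₕ = 0.08311925; term = 0.08311925²·(1 − 0.22258225)·8.87/893 = 5.3349438 × 10^-5.
County 2: Wₕ = 0.31376896; term = 0.31376896²·(1 − 0.11786068)·55.8/1785 = 0.0027148954.
County 4: Wₕ = 0.24573216; term = 0.24573216²·(1 − 0.12882556)·15/1528 = 5.1641284 × 10^-4.
County 3: Wₕ = 0.35737963; term = 0.35737963²·(1 − 0.11101449)·27.29/1915 = 0.0016180392.
Sum = 0.0049026969.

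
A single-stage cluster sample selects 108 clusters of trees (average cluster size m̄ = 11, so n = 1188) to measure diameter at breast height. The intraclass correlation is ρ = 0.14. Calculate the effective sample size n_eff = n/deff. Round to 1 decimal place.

deff = 1 + (11 − 1)·0.14 = 1 + 1.4 = 2.4.
n_eff = 1188 / 2.4 = 495.0.

495.0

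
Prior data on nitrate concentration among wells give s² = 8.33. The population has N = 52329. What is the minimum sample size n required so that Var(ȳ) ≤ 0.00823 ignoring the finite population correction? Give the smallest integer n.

1013

Without fpc, n₀ = s²/D = 8.33/0.00823 = 1012.1507.
Rounding up, n = 1013.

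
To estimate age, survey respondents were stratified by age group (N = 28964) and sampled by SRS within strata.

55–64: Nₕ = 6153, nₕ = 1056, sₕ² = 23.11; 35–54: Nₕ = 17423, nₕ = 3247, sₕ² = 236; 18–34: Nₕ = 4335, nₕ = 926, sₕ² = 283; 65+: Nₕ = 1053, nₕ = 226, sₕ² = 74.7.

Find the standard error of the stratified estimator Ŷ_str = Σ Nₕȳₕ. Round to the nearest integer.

Var(Ŷ_str) = Σₕ Nₕ²(1 − fₕ)sₕ²/nₕ.
55–64: 6153²·(1 − 1056/6153)·23.11/1056 = 686337.26.
35–54: 17423²·(1 − 3247/17423)·236/3247 = 1.7951732 × 10^7.
18–34: 4335²·(1 − 926/4335)·283/926 = 4.5163912 × 10^6.
65+: 1053²·(1 − 226/1053)·74.7/226 = 287836.62.
Sum = 2.3442297 × 10^7.
SE = √(2.3442297 × 10^7) = 4842.

4842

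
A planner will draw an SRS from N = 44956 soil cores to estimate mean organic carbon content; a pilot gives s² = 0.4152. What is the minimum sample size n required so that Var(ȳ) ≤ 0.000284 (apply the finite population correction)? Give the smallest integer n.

Without fpc, n₀ = s²/D = 0.4152/0.000284 = 1461.9718.
With fpc, (1 − n/N)·s²/n ≤ D requires n ≥ n₀/(1 + n₀/N) = 1461.9718/(1 + 1461.9718/44956) = 1415.9258.
Rounding up, n = 1416.

1416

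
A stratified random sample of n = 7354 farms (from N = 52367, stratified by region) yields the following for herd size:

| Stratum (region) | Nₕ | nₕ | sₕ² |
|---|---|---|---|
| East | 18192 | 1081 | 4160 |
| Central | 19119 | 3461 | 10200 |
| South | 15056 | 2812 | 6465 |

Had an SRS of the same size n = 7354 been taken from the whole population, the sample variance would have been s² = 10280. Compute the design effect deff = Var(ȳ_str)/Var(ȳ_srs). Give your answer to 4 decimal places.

0.7599

Var(ȳ_str) = Σ Wₕ²(1−fₕ)sₕ²/nₕ with Wₕ = Nₕ/52367:
  East: (18192/52367)²·(1−1081/18192)·4160/1081 = 0.4368256
  Central: (19119/52367)²·(1−3461/19119)·10200/3461 = 0.32172488
  South: (15056/52367)²·(1−2812/15056)·6465/2812 = 0.15455062
  → Var(ȳ_str) = 0.9131011.
Var(ȳ_srs) = (1 − 7354/52367)·10280/7354 = 1.2015719.
deff = 0.9131011 / 1.2015719 = 0.7599.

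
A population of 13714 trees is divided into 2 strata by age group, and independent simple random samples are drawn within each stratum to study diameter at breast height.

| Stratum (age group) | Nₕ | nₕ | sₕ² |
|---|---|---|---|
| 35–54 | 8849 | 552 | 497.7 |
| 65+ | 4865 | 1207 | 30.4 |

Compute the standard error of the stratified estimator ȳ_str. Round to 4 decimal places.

0.5953

Var(ȳ_str) = Σₕ Wₕ²(1 − fₕ)sₕ²/nₕ with Wₕ = Nₕ/N, N = 13714.
35–54: Wₕ = 0.64525303; term = 0.64525303²·(1 − 0.06237993)·497.7/552 = 0.35197803.
65+: Wₕ = 0.35474697; term = 0.35474697²·(1 − 0.24809866)·30.4/1207 = 0.0023832224.
Sum = 0.35436125.
SE = √(0.35436125) = 0.5953.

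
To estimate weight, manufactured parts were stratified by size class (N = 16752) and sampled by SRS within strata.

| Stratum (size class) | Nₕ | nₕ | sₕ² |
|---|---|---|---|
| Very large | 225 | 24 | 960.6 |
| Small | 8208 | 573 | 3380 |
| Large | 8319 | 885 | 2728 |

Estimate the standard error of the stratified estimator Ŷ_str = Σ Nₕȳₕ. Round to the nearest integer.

Var(Ŷ_str) = Σₕ Nₕ²(1 − fₕ)sₕ²/nₕ.
Very large: 225²·(1 − 24/225)·960.6/24 = 1.8101306 × 10^6.
Small: 8208²·(1 − 573/8208)·3380/573 = 3.6966511 × 10^8.
Large: 8319²·(1 − 885/8319)·2728/885 = 1.9063155 × 10^8.
Sum = 5.6210679 × 10^8.
SE = √(5.6210679 × 10^8) = 23709.

23709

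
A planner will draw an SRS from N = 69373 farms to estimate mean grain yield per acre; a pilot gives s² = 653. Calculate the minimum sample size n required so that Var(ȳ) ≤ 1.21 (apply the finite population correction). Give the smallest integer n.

Without fpc, n₀ = s²/D = 653/1.21 = 539.6694.
With fpc, (1 − n/N)·s²/n ≤ D requires n ≥ n₀/(1 + n₀/N) = 539.6694/(1 + 539.6694/69373) = 535.5036.
Rounding up, n = 536.

536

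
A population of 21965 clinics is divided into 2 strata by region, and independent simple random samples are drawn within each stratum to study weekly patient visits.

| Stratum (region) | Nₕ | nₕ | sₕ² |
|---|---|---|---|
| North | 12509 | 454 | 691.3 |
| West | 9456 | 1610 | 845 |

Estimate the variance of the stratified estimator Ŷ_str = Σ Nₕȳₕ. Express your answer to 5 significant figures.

Var(Ŷ_str) = Σₕ Nₕ²(1 − fₕ)sₕ²/nₕ.
North: 12509²·(1 − 454/12509)·691.3/454 = 2.2961514 × 10^8.
West: 9456²·(1 − 1610/9456)·845/1610 = 3.8939162 × 10^7.
Sum = 2.685543 × 10^8.

2.6855 × 10^8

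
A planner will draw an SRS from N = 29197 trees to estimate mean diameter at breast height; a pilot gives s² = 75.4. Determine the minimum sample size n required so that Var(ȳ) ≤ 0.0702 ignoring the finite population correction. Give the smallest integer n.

1075

Without fpc, n₀ = s²/D = 75.4/0.0702 = 1074.0741.
Rounding up, n = 1075.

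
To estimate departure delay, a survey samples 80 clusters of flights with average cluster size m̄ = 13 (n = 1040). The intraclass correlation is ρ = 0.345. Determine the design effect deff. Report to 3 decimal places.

deff = 1 + (13 − 1)·0.345 = 1 + 4.14 = 5.14.

5.140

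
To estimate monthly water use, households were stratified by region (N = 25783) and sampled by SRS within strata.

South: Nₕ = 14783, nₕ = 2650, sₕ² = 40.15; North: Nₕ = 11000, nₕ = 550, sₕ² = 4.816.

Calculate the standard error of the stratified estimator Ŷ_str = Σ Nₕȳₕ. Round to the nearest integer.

1930

Var(Ŷ_str) = Σₕ Nₕ²(1 − fₕ)sₕ²/nₕ.
South: 14783²·(1 − 2650/14783)·40.15/2650 = 2.7175056 × 10^6.
North: 11000²·(1 − 550/11000)·4.816/550 = 1.006544 × 10^6.
Sum = 3.7240496 × 10^6.
SE = √(3.7240496 × 10^6) = 1930.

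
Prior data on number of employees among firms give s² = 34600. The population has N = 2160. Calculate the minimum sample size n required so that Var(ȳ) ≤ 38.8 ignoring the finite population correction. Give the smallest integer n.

Without fpc, n₀ = s²/D = 34600/38.8 = 891.7526.
Rounding up, n = 892.

892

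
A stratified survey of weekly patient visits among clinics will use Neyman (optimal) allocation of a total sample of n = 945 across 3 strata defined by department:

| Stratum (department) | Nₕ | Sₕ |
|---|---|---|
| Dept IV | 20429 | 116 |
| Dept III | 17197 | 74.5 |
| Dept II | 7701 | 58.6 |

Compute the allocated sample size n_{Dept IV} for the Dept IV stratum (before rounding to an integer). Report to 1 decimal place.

Neyman allocation: nₕ = n·NₕSₕ / Σⱼ NⱼSⱼ.
Σ NⱼSⱼ = 20429·116 + 17197·74.5 + 7701·58.6 = 4.1022191 × 10^6.
n_{Dept IV} = 945·20429·116 / (4.1022191 × 10^6) = 545.9.

545.9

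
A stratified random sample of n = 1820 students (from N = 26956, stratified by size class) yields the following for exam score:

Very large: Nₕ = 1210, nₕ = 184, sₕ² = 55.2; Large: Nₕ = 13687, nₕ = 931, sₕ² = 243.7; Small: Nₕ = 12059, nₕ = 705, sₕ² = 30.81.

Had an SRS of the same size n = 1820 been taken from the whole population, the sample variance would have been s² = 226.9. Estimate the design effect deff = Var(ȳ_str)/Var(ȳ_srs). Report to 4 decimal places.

0.6163

Var(ȳ_str) = Σ Wₕ²(1−fₕ)sₕ²/nₕ with Wₕ = Nₕ/26956:
  Very large: (1210/26956)²·(1−184/1210)·55.2/184 = 5.1255809 × 10^-4
  Large: (13687/26956)²·(1−931/13687)·243.7/931 = 0.062895233
  Small: (12059/26956)²·(1−705/12059)·30.81/705 = 0.0082347775
  → Var(ȳ_str) = 0.071642569.
Var(ȳ_srs) = (1 − 1820/26956)·226.9/1820 = 0.11625291.
deff = 0.071642569 / 0.11625291 = 0.6163.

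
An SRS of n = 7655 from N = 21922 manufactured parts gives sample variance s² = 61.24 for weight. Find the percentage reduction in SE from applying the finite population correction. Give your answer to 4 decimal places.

f = n/N = 7655/21922 = 0.34919259.
SE_no-fpc = √(s²/n) = 0.089442719; SE_fpc = √((1−f)s²/n) = 0.072155799.
Ratio = √(1−f) = 0.80672635. Reduction = 100·(1 − 0.80672635) = 19.3274%.

19.3274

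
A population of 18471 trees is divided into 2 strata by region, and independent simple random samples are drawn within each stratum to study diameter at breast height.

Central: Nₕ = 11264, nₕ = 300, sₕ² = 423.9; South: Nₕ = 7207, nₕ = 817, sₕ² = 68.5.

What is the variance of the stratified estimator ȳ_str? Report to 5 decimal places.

Var(ȳ_str) = Σₕ Wₕ²(1 − fₕ)sₕ²/nₕ with Wₕ = Nₕ/N, N = 18471.
Central: Wₕ = 0.60982080; term = 0.60982080²·(1 − 0.02663352)·423.9/300 = 0.51147335.
South: Wₕ = 0.39017920; term = 0.39017920²·(1 − 0.11336201)·68.5/817 = 0.011317307.
Sum = 0.52279066.

0.52279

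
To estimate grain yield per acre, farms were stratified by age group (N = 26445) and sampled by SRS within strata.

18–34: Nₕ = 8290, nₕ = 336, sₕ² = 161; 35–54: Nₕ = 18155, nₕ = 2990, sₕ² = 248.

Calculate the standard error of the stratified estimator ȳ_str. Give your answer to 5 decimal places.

0.27899

Var(ȳ_str) = Σₕ Wₕ²(1 − fₕ)sₕ²/nₕ with Wₕ = Nₕ/N, N = 26445.
18–34: Wₕ = 0.31348081; term = 0.31348081²·(1 − 0.04053076)·161/336 = 0.045179308.
35–54: Wₕ = 0.68651919; term = 0.68651919²·(1 − 0.16469292)·248/2990 = 0.032653671.
Sum = 0.077832979.
SE = √(0.077832979) = 0.27899.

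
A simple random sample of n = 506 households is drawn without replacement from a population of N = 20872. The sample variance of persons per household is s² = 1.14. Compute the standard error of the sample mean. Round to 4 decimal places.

0.0469

Under SRS without replacement, Var(ȳ) = (1 − f)·s²/n with f = n/N = 506/20872 = 0.02424300.
Var(ȳ) = (1 − 0.02424300)·1.14/506 = 0.97575700·0.0022529644 = 0.0021983458.
SE(ȳ) = √(0.0021983458) = 0.0469.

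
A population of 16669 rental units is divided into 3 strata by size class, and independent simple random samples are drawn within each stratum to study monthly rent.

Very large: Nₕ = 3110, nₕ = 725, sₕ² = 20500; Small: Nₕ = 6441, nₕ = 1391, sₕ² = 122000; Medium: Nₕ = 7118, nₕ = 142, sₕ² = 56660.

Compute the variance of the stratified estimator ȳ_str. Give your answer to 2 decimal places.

Var(ȳ_str) = Σₕ Wₕ²(1 − fₕ)sₕ²/nₕ with Wₕ = Nₕ/N, N = 16669.
Very large: Wₕ = 0.18657388; term = 0.18657388²·(1 − 0.23311897)·20500/725 = 0.75482371.
Small: Wₕ = 0.38640590; term = 0.38640590²·(1 − 0.21596025)·122000/1391 = 10.267348.
Medium: Wₕ = 0.42702022; term = 0.42702022²·(1 − 0.01994942)·56660/142 = 71.307234.
Sum = 82.329406.

82.33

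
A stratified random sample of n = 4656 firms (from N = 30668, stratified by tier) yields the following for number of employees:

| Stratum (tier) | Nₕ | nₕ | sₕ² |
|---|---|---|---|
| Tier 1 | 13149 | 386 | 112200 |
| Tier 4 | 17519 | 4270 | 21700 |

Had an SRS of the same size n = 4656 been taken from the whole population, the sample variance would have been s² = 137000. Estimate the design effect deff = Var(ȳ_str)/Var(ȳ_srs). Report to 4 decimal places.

Var(ȳ_str) = Σ Wₕ²(1−fₕ)sₕ²/nₕ with Wₕ = Nₕ/30668:
  Tier 1: (13149/30668)²·(1−386/13149)·112200/386 = 51.865687
  Tier 4: (17519/30668)²·(1−4270/17519)·21700/4270 = 1.2541612
  → Var(ȳ_str) = 53.119848.
Var(ȳ_srs) = (1 − 4656/30668)·137000/4656 = 24.957202.
deff = 53.119848 / 24.957202 = 2.1284.

2.1284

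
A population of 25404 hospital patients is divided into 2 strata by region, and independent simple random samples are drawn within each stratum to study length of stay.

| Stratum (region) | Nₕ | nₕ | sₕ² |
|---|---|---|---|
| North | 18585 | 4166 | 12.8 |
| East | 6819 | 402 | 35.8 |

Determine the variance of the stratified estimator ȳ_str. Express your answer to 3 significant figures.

0.00731

Var(ȳ_str) = Σₕ Wₕ²(1 − fₕ)sₕ²/nₕ with Wₕ = Nₕ/N, N = 25404.
North: Wₕ = 0.73157770; term = 0.73157770²·(1 − 0.22415927)·12.8/4166 = 0.0012758047.
East: Wₕ = 0.26842230; term = 0.26842230²·(1 − 0.05895293)·35.8/402 = 0.0060381722.
Sum = 0.0073139769.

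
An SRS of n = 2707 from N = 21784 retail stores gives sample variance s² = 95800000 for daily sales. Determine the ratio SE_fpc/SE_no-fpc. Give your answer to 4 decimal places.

f = n/N = 2707/21784 = 0.12426552.
SE_no-fpc = √(s²/n) = 188.12158; SE_fpc = √((1−f)s²/n) = 176.04547.
Ratio = √(1−f) = 0.93580686.

0.9358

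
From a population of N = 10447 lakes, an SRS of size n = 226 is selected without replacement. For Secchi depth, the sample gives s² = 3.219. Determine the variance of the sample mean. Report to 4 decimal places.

Under SRS without replacement, Var(ȳ) = (1 − f)·s²/n with f = n/N = 226/10447 = 0.02163300.
Var(ȳ) = (1 − 0.02163300)·3.219/226 = 0.97836700·0.014243363 = 0.013935236.

0.0139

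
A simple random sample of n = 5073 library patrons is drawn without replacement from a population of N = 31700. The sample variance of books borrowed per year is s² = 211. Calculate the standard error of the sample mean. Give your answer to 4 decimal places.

0.1869

Under SRS without replacement, Var(ȳ) = (1 − f)·s²/n with f = n/N = 5073/31700 = 0.16003155.
Var(ȳ) = (1 − 0.16003155)·211/5073 = 0.83996845·0.041592746 = 0.034936594.
SE(ȳ) = √(0.034936594) = 0.1869.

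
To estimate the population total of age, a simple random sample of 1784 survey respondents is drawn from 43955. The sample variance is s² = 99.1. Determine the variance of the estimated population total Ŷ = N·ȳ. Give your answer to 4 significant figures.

Var(Ŷ) = N²·Var(ȳ) = N²·(1 − n/N)·s²/n.
f = 1784/43955 = 0.04058696; Var(ȳ) = 0.95941304·99.1/1784 = 0.053294749.
Var(Ŷ) = 43955² · 0.053294749 = 1.0296769 × 10^8.

1.030 × 10^8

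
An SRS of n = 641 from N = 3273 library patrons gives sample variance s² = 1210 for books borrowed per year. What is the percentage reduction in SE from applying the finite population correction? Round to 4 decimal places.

10.3253

f = n/N = 641/3273 = 0.19584479.
SE_no-fpc = √(s²/n) = 1.373927; SE_fpc = √((1−f)s²/n) = 1.232065.
Ratio = √(1−f) = 0.89674702. Reduction = 100·(1 − 0.89674702) = 10.3253%.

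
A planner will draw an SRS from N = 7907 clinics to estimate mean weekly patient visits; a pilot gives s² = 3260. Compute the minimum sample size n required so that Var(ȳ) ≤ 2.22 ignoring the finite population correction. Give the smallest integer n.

Without fpc, n₀ = s²/D = 3260/2.22 = 1468.4685.
Rounding up, n = 1469.

1469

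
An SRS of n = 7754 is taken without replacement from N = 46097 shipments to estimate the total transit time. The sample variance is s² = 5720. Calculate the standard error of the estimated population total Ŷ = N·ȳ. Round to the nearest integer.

Var(Ŷ) = N²·Var(ȳ) = N²·(1 − n/N)·s²/n.
f = 7754/46097 = 0.16821051; Var(ȳ) = 0.83178949·5720/7754 = 0.61359761.
Var(Ŷ) = 46097² · 0.61359761 = 1.3038541 × 10^9.
SE(Ŷ) = √(1.3038541 × 10^9) = 36109.

36109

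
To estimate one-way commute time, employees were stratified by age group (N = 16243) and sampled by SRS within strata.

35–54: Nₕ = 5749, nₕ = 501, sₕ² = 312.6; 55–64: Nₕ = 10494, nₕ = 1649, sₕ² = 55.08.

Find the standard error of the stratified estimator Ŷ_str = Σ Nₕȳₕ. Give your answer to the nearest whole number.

Var(Ŷ_str) = Σₕ Nₕ²(1 − fₕ)sₕ²/nₕ.
35–54: 5749²·(1 − 501/5749)·312.6/501 = 1.8825104 × 10^7.
55–64: 10494²·(1 − 1649/10494)·55.08/1649 = 3.1003603 × 10^6.
Sum = 2.1925464 × 10^7.
SE = √(2.1925464 × 10^7) = 4682.

4682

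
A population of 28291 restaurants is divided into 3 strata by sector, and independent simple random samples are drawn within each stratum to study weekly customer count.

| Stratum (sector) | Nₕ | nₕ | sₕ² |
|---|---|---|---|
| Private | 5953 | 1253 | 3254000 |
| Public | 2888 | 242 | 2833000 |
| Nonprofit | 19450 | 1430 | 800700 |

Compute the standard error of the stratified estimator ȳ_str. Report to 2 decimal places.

21.16

Var(ȳ_str) = Σₕ Wₕ²(1 − fₕ)sₕ²/nₕ with Wₕ = Nₕ/N, N = 28291.
Private: Wₕ = 0.21042027; term = 0.21042027²·(1 − 0.21048211)·3254000/1253 = 90.78281.
Public: Wₕ = 0.10208193; term = 0.10208193²·(1 − 0.08379501)·2833000/242 = 111.76907.
Nonprofit: Wₕ = 0.68749779; term = 0.68749779²·(1 − 0.07352185)·800700/1430 = 245.19499.
Sum = 447.74687.
SE = √(447.74687) = 21.16.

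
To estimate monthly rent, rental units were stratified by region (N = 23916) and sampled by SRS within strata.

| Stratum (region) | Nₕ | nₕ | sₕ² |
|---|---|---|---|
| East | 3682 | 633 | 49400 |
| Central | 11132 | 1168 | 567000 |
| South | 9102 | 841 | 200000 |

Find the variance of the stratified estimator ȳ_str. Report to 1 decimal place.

Var(ȳ_str) = Σₕ Wₕ²(1 − fₕ)sₕ²/nₕ with Wₕ = Nₕ/N, N = 23916.
East: Wₕ = 0.15395551; term = 0.15395551²·(1 − 0.17191744)·49400/633 = 1.5317481.
Central: Wₕ = 0.46546245; term = 0.46546245²·(1 − 0.10492275)·567000/1168 = 94.1391.
South: Wₕ = 0.38058204; term = 0.38058204²·(1 − 0.09239728)·200000/841 = 31.262691.
Sum = 126.93354.

126.9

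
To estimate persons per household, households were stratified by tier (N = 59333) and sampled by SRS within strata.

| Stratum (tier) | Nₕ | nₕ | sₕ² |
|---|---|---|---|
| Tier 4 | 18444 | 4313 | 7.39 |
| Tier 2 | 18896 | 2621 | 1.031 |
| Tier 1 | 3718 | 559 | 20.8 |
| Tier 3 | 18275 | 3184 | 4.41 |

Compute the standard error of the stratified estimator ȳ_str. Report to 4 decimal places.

0.0198

Var(ȳ_str) = Σₕ Wₕ²(1 − fₕ)sₕ²/nₕ with Wₕ = Nₕ/N, N = 59333.
Tier 4: Wₕ = 0.31085568; term = 0.31085568²·(1 − 0.23384298)·7.39/4313 = 1.2685289 × 10^-4.
Tier 2: Wₕ = 0.31847370; term = 0.31847370²·(1 − 0.13870660)·1.031/2621 = 3.4362908 × 10^-5.
Tier 1: Wₕ = 0.06266327; term = 0.06266327²·(1 − 0.15034965)·20.8/559 = 1.2414177 × 10^-4.
Tier 3: Wₕ = 0.30800735; term = 0.30800735²·(1 − 0.17422709)·4.41/3184 = 1.0850464 × 10^-4.
Sum = 3.9386221 × 10^-4.
SE = √(3.9386221 × 10^-4) = 0.0198.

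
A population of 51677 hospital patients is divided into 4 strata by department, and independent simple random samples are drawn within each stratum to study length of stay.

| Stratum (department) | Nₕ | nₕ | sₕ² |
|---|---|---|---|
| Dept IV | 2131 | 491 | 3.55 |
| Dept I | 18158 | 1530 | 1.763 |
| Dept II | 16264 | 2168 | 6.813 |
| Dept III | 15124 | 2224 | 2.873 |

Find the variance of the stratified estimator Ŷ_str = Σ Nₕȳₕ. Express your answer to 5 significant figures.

1.3457 × 10^6

Var(Ŷ_str) = Σₕ Nₕ²(1 − fₕ)sₕ²/nₕ.
Dept IV: 2131²·(1 − 491/2131)·3.55/491 = 25268.191.
Dept I: 18158²·(1 − 1530/18158)·1.763/1530 = 347911.6.
Dept II: 16264²·(1 − 2168/16264)·6.813/2168 = 720447.55.
Dept III: 15124²·(1 − 2224/15124)·2.873/2224 = 252032.89.
Sum = 1.3456602 × 10^6.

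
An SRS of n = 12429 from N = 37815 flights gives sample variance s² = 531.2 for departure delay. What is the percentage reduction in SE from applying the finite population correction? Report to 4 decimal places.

18.0658

f = n/N = 12429/37815 = 0.32867910.
SE_no-fpc = √(s²/n) = 0.20673354; SE_fpc = √((1−f)s²/n) = 0.16938542.
Ratio = √(1−f) = 0.81934175. Reduction = 100·(1 − 0.81934175) = 18.0658%.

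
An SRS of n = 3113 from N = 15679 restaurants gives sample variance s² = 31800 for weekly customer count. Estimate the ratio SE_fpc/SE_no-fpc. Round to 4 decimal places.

f = n/N = 3113/15679 = 0.19854583.
SE_no-fpc = √(s²/n) = 3.1961268; SE_fpc = √((1−f)s²/n) = 2.8612997.
Ratio = √(1−f) = 0.89523973.

0.8952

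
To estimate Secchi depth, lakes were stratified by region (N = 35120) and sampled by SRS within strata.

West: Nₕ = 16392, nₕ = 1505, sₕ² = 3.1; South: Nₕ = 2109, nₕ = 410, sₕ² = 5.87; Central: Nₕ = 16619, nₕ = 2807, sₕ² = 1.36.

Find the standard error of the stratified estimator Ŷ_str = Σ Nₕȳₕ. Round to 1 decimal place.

Var(Ŷ_str) = Σₕ Nₕ²(1 − fₕ)sₕ²/nₕ.
West: 16392²·(1 − 1505/16392)·3.1/1505 = 502648.43.
South: 2109²·(1 − 410/2109)·5.87/410 = 51300.808.
Central: 16619²·(1 − 2807/16619)·1.36/2807 = 111213.61.
Sum = 665162.85.
SE = √(665162.85) = 815.6.

815.6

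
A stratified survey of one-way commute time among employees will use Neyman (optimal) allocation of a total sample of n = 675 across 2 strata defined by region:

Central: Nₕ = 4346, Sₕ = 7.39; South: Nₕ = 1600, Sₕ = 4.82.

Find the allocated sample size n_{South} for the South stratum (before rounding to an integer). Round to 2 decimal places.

Neyman allocation: nₕ = n·NₕSₕ / Σⱼ NⱼSⱼ.
Σ NⱼSⱼ = 4346·7.39 + 1600·4.82 = 39828.94.
n_{South} = 675·1600·4.82 / 39828.94 = 130.70.

130.70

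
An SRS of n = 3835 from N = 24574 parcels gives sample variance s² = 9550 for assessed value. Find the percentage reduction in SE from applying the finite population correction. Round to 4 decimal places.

8.1338

f = n/N = 3835/24574 = 0.15605925.
SE_no-fpc = √(s²/n) = 1.5780436; SE_fpc = √((1−f)s²/n) = 1.4496895.
Ratio = √(1−f) = 0.91866248. Reduction = 100·(1 − 0.91866248) = 8.1338%.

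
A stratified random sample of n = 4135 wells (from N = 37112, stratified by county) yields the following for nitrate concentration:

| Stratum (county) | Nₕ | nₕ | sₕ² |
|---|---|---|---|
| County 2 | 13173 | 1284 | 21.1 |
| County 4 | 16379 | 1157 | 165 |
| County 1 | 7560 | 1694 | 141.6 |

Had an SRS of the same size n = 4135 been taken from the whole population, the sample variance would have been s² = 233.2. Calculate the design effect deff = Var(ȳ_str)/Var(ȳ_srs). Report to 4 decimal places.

Var(ȳ_str) = Σ Wₕ²(1−fₕ)sₕ²/nₕ with Wₕ = Nₕ/37112:
  County 2: (13173/37112)²·(1−1284/13173)·21.1/1284 = 0.0018686103
  County 4: (16379/37112)²·(1−1157/16379)·165/1157 = 0.025815525
  County 1: (7560/37112)²·(1−1694/7560)·141.6/1694 = 0.0026914417
  → Var(ȳ_str) = 0.030375577.
Var(ȳ_srs) = (1 − 4135/37112)·233.2/4135 = 0.050112932.
deff = 0.030375577 / 0.050112932 = 0.6061.

0.6061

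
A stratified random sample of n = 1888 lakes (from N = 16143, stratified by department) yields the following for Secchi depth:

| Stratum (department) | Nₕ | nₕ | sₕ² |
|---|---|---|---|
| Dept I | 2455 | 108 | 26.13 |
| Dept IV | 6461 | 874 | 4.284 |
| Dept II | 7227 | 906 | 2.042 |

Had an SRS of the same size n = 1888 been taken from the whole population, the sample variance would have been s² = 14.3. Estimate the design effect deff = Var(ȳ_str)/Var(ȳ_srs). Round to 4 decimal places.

Var(ȳ_str) = Σ Wₕ²(1−fₕ)sₕ²/nₕ with Wₕ = Nₕ/16143:
  Dept I: (2455/16143)²·(1−108/2455)·26.13/108 = 0.0053494822
  Dept IV: (6461/16143)²·(1−874/6461)·4.284/874 = 6.7896588 × 10^-4
  Dept II: (7227/16143)²·(1−906/7227)·2.042/906 = 3.9509624 × 10^-4
  → Var(ȳ_str) = 0.0064235443.
Var(ȳ_srs) = (1 − 1888/16143)·14.3/1888 = 0.0066883197.
deff = 0.0064235443 / 0.0066883197 = 0.9604.

0.9604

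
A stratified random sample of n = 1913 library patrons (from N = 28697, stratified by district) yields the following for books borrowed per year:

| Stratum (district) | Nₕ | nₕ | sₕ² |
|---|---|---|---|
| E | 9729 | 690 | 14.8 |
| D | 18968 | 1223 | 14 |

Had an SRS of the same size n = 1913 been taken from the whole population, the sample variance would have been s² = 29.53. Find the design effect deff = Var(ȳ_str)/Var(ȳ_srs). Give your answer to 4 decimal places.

Var(ȳ_str) = Σ Wₕ²(1−fₕ)sₕ²/nₕ with Wₕ = Nₕ/28697:
  E: (9729/28697)²·(1−690/9729)·14.8/690 = 0.002290489
  D: (18968/28697)²·(1−1223/18968)·14/1223 = 0.00467871
  → Var(ȳ_str) = 0.006969199.
Var(ȳ_srs) = (1 − 1913/28697)·29.53/1913 = 0.01440746.
deff = 0.006969199 / 0.01440746 = 0.4837.

0.4837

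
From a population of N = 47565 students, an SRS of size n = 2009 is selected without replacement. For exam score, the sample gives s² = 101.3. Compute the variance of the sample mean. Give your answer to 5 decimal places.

0.04829

Under SRS without replacement, Var(ȳ) = (1 − f)·s²/n with f = n/N = 2009/47565 = 0.04223694.
Var(ȳ) = (1 − 0.04223694)·101.3/2009 = 0.95776306·0.050423096 = 0.048293379.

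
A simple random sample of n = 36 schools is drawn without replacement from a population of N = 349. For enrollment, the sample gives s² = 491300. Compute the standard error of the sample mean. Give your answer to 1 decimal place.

110.6

Under SRS without replacement, Var(ȳ) = (1 − f)·s²/n with f = n/N = 36/349 = 0.10315186.
Var(ȳ) = (1 − 0.10315186)·491300/36 = 0.89684814·13647.222 = 12239.486.
SE(ȳ) = √(12239.486) = 110.6.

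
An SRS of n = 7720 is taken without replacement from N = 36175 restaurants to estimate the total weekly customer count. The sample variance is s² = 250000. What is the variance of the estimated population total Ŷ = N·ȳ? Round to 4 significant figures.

Var(Ŷ) = N²·Var(ȳ) = N²·(1 − n/N)·s²/n.
f = 7720/36175 = 0.21340705; Var(ȳ) = 0.78659295·250000/7720 = 25.47257.
Var(Ŷ) = 36175² · 25.47257 = 3.3334185 × 10^10.

3.333 × 10^10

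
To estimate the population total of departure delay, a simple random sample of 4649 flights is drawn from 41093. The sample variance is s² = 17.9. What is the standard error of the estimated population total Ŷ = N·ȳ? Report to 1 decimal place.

2401.3

Var(Ŷ) = N²·Var(ȳ) = N²·(1 − n/N)·s²/n.
f = 4649/41093 = 0.11313362; Var(ȳ) = 0.88686638·17.9/4649 = 0.0034146931.
Var(Ŷ) = 41093² · 0.0034146931 = 5.7661691 × 10^6.
SE(Ŷ) = √(5.7661691 × 10^6) = 2401.3.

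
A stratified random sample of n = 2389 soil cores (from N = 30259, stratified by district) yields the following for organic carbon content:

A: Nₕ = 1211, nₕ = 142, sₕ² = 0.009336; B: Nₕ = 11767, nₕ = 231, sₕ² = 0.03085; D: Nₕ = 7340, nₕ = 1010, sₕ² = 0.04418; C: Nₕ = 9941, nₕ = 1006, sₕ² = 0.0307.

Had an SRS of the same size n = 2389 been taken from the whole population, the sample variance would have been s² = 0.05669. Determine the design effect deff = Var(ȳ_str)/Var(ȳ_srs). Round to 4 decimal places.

Var(ȳ_str) = Σ Wₕ²(1−fₕ)sₕ²/nₕ with Wₕ = Nₕ/30259:
  A: (1211/30259)²·(1−142/1211)·0.009336/142 = 9.2957665 × 10^-8
  B: (11767/30259)²·(1−231/11767)·0.03085/231 = 1.9799538 × 10^-5
  D: (7340/30259)²·(1−1010/7340)·0.04418/1010 = 2.2197035 × 10^-6
  C: (9941/30259)²·(1−1006/9941)·0.0307/1006 = 2.9604374 × 10^-6
  → Var(ȳ_str) = 2.5072637 × 10^-5.
Var(ȳ_srs) = (1 − 2389/30259)·0.05669/2389 = 2.1856102 × 10^-5.
deff = (2.5072637 × 10^-5) / (2.1856102 × 10^-5) = 1.1472.

1.1472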